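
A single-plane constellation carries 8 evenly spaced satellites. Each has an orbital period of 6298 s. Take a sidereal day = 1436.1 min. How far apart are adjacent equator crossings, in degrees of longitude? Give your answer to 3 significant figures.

3.29°

Single-satellite node shift = (6298.0/86166) × 360° = 26.31°.
With 8 satellites evenly phased, successive equator crossings are 26.31/8 = 3.289° apart.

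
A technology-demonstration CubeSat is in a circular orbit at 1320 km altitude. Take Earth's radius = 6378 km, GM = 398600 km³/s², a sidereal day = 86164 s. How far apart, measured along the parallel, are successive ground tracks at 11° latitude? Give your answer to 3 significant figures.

Semi-major axis a = 6378 + 1320 = 7698 km. Period T = 2π√(a³/μ) = 2π√(7698³/398600) = 6721.7 s = 112.03 min.
Node shift per orbit = (6721.7/86164) × 360° = 28.08°.
Equatorial spacing = 28.08 × 111.3 km/° = 3126 km.
At 11° latitude, spacing = 3126 × cos(11°) = 3069 km.

3070 km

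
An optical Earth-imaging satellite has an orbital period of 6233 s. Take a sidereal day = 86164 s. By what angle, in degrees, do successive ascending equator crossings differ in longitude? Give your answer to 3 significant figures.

During one orbit Earth rotates (6233.0 / 86164) × 360° = 26.04°.

26.0°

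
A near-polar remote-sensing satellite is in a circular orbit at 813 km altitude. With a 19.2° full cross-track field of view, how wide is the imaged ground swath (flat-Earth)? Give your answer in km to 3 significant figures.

Half-angle = 19.2°/2 = 9.6°.
Swath width ≈ 2h·tan(θ/2) = 2 × 813 × tan(9.6°) = 275.0 km.

275 km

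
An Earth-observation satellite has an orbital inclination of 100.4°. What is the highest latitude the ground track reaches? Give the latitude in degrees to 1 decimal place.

79.6°

Retrograde orbit: the ground track reaches ±(180° − i) = ±(180 − 100.4) = ±79.6°.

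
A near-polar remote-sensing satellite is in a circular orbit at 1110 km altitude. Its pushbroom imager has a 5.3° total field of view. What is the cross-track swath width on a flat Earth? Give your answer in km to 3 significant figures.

Half-angle = 5.3°/2 = 2.65°.
Swath width ≈ 2h·tan(θ/2) = 2 × 1110 × tan(2.65°) = 102.8 km.

103 km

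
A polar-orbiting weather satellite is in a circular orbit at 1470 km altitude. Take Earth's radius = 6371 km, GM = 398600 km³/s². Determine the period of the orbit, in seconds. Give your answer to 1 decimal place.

6909.8 seconds

Semi-major axis a = 6371 + 1470 = 7841 km. Period T = 2π√(a³/μ) = 2π√(7841³/398600) = 6909.8 s = 115.16 min.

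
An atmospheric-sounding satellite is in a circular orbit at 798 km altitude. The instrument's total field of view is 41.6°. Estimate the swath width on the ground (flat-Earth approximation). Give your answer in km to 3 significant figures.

Half-angle = 41.6°/2 = 20.8°.
Swath width ≈ 2h·tan(θ/2) = 2 × 798 × tan(20.8°) = 606.3 km.

606 km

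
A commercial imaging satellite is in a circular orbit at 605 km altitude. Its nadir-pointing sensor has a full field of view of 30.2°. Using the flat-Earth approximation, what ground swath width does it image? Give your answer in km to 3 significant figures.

Half-angle = 30.2°/2 = 15.1°.
Swath width ≈ 2h·tan(θ/2) = 2 × 605 × tan(15.1°) = 326.5 km.

326 km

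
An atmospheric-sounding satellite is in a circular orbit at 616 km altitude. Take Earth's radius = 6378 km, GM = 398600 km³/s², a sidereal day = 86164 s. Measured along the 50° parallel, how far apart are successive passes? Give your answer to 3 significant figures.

Semi-major axis a = 6378 + 616 = 6994 km. Period T = 2π√(a³/μ) = 2π√(6994³/398600) = 5821.0 s = 97.02 min.
Node shift per orbit = (5821.0/86164) × 360° = 24.32°.
Equatorial spacing = 24.32 × 111.3 km/° = 2707 km.
At 50° latitude, spacing = 2707 × cos(50°) = 1740 km.

1740 km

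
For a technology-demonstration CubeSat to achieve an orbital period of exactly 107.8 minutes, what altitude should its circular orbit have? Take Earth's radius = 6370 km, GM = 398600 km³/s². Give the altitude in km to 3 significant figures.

1130 km

T = 107.8 min = 6468.0 s.
From T = 2π√(a³/μ): a = (μ T²/4π²)^(1/3) = (398600 × 6468.0² / 4π²)^(1/3) = 7503 km.
Altitude h = a − R = 7503 − 6370 = 1133 km.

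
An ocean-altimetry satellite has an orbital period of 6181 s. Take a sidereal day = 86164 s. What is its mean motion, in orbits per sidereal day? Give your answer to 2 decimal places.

13.94

Orbits per sidereal day = 86164 / 6181.0 = 13.940.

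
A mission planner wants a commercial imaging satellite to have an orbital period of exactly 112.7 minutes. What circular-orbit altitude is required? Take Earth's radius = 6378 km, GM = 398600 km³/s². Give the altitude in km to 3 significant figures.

T = 112.7 min = 6762.0 s.
From T = 2π√(a³/μ): a = (μ T²/4π²)^(1/3) = (398600 × 6762.0² / 4π²)^(1/3) = 7729 km.
Altitude h = a − R = 7729 − 6378 = 1351 km.

1350 km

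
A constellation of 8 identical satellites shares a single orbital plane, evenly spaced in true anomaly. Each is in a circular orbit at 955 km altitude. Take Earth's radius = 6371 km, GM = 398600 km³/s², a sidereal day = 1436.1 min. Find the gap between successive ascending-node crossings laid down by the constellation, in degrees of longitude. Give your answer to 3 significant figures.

3.26°

Semi-major axis a = 6371 + 955 = 7326 km. Period T = 2π√(a³/μ) = 2π√(7326³/398600) = 6240.4 s = 104.01 min.
Single-satellite node shift = (6240.4/86166) × 360° = 26.07°.
With 8 satellites evenly phased, successive equator crossings are 26.07/8 = 3.259° apart.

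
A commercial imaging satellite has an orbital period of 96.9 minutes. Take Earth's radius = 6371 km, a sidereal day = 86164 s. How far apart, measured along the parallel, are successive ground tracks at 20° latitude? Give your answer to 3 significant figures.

2540 km

T = 96.9 min = 5814.0 s.
Node shift per orbit = (5814.0/86164) × 360° = 24.29°.
Equatorial spacing = 24.29 × 111.2 km/° = 2701 km.
At 20° latitude, spacing = 2701 × cos(20°) = 2538 km.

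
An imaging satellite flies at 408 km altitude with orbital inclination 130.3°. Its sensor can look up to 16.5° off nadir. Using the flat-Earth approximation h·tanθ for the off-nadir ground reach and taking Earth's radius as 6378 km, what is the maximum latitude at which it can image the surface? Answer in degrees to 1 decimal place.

50.8°

Retrograde orbit: the ground track reaches ±(180° − i) = ±(180 − 130.3) = ±49.7°.
Sensor half-swath on the ground ≈ 408·tan(16.5°) = 121 km = 1.09° of latitude.
Maximum observable latitude ≈ 49.7 + 1.09 = 50.8°.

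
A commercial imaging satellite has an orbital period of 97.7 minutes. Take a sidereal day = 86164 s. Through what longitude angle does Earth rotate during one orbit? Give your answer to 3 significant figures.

24.5°

T = 97.7 min = 5862.0 s.
During one orbit Earth rotates (5862.0 / 86164) × 360° = 24.49°.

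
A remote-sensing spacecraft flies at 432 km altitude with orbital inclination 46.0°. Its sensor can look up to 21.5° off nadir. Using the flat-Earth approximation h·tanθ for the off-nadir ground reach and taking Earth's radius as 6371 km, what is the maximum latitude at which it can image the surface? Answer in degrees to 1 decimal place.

47.5°

For a prograde orbit the ground track reaches latitude ±i = ±46.0°.
Sensor half-swath on the ground ≈ 432·tan(21.5°) = 170 km = 1.53° of latitude.
Maximum observable latitude ≈ 46.0 + 1.53 = 47.5°.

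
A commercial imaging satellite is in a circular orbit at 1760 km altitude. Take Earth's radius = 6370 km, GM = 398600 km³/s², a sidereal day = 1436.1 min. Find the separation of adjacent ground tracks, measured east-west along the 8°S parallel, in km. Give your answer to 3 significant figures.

3360 km

Semi-major axis a = 6370 + 1760 = 8130 km. Period T = 2π√(a³/μ) = 2π√(8130³/398600) = 7295.4 s = 121.59 min.
Node shift per orbit = (7295.4/86166) × 360° = 30.48°.
Equatorial spacing = 30.48 × 111.2 km/° = 3389 km.
At 8° latitude, spacing = 3389 × cos(8°) = 3356 km.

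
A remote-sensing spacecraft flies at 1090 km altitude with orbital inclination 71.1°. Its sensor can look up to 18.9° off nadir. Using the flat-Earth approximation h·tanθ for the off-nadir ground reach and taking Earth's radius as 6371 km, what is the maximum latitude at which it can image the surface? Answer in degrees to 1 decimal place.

74.5°

For a prograde orbit the ground track reaches latitude ±i = ±71.1°.
Sensor half-swath on the ground ≈ 1090·tan(18.9°) = 373 km = 3.36° of latitude.
Maximum observable latitude ≈ 71.1 + 3.36 = 74.5°.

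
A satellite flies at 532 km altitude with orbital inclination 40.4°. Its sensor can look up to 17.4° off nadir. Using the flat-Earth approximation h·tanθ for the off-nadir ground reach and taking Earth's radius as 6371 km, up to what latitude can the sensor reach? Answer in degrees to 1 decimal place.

41.9°

For a prograde orbit the ground track reaches latitude ±i = ±40.4°.
Sensor half-swath on the ground ≈ 532·tan(17.4°) = 167 km = 1.50° of latitude.
Maximum observable latitude ≈ 40.4 + 1.50 = 41.9°.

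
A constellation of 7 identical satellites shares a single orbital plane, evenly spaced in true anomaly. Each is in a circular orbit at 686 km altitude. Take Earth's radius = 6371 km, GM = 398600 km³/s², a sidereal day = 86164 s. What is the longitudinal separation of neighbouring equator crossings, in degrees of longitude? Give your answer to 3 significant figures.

Semi-major axis a = 6371 + 686 = 7057 km. Period T = 2π√(a³/μ) = 2π√(7057³/398600) = 5899.9 s = 98.33 min.
Single-satellite node shift = (5899.9/86164) × 360° = 24.65°.
With 7 satellites evenly phased, successive equator crossings are 24.65/7 = 3.521° apart.

3.52°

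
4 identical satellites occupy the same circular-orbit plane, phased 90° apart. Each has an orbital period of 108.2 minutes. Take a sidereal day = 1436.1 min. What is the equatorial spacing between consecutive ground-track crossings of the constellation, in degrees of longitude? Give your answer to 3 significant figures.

6.78°

T = 108.2 min = 6492.0 s.
Single-satellite node shift = (6492.0/86166) × 360° = 27.12°.
With 4 satellites evenly phased, successive equator crossings are 27.12/4 = 6.781° apart.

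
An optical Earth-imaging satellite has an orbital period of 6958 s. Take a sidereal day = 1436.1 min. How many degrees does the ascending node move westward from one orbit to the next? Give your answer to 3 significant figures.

29.1°

During one orbit Earth rotates (6958.0 / 86166) × 360° = 29.07°.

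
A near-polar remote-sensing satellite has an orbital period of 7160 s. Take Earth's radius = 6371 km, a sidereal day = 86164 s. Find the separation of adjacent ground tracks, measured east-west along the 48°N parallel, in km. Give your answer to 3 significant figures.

2230 km

Node shift per orbit = (7160.0/86164) × 360° = 29.92°.
Equatorial spacing = 29.92 × 111.2 km/° = 3326 km.
At 48° latitude, spacing = 3326 × cos(48°) = 2226 km.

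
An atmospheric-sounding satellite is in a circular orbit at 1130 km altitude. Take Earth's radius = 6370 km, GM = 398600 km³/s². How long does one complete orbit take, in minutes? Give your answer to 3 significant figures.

108 min

Semi-major axis a = 6370 + 1130 = 7500 km. Period T = 2π√(a³/μ) = 2π√(7500³/398600) = 6464.0 s = 107.73 min.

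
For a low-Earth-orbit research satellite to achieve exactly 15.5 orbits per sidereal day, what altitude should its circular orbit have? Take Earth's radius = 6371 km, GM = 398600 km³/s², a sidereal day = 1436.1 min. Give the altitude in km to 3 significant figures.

412 km

Required period T = 86166 / 15.5 = 5559.1 s.
From T = 2π√(a³/μ): a = (μ T²/4π²)^(1/3) = (398600 × 5559.1² / 4π²)^(1/3) = 6783 km.
Altitude h = a − R = 6783 − 6371 = 412 km.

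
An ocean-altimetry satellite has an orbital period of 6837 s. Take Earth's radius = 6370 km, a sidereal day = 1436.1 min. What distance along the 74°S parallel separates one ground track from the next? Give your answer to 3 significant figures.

Node shift per orbit = (6837.0/86166) × 360° = 28.56°.
Equatorial spacing = 28.56 × 111.2 km/° = 3176 km.
At 74° latitude, spacing = 3176 × cos(74°) = 875 km.

875 km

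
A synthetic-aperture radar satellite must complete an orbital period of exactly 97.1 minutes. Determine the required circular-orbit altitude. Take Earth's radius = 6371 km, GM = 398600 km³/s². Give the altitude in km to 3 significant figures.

627 km

T = 97.1 min = 5826.0 s.
From T = 2π√(a³/μ): a = (μ T²/4π²)^(1/3) = (398600 × 5826.0² / 4π²)^(1/3) = 6998 km.
Altitude h = a − R = 6998 − 6371 = 627 km.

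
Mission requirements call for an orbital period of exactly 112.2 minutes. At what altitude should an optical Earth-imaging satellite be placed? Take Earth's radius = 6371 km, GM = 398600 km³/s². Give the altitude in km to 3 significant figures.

1330 km

T = 112.2 min = 6732.0 s.
From T = 2π√(a³/μ): a = (μ T²/4π²)^(1/3) = (398600 × 6732.0² / 4π²)^(1/3) = 7706 km.
Altitude h = a − R = 7706 − 6371 = 1335 km.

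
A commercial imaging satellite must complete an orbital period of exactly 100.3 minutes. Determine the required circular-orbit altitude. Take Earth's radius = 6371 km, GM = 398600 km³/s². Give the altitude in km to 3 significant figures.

T = 100.3 min = 6018.0 s.
From T = 2π√(a³/μ): a = (μ T²/4π²)^(1/3) = (398600 × 6018.0² / 4π²)^(1/3) = 7151 km.
Altitude h = a − R = 7151 − 6371 = 780 km.

780 km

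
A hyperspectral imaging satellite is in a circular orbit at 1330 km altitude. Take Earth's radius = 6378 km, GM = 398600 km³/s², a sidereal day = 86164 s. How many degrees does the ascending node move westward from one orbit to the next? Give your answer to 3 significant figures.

28.1°

Semi-major axis a = 6378 + 1330 = 7708 km. Period T = 2π√(a³/μ) = 2π√(7708³/398600) = 6734.8 s = 112.25 min.
During one orbit Earth rotates (6734.8 / 86164) × 360° = 28.14°.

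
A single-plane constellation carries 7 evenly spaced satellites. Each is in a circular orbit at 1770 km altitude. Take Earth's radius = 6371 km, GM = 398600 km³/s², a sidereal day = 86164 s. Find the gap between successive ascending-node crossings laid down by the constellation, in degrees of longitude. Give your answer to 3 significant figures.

Semi-major axis a = 6371 + 1770 = 8141 km. Period T = 2π√(a³/μ) = 2π√(8141³/398600) = 7310.2 s = 121.84 min.
Single-satellite node shift = (7310.2/86164) × 360° = 30.54°.
With 7 satellites evenly phased, successive equator crossings are 30.54/7 = 4.363° apart.

4.36°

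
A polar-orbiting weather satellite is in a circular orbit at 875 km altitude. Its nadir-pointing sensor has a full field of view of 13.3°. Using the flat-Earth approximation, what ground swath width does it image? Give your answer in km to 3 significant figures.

204 km

Half-angle = 13.3°/2 = 6.65°.
Swath width ≈ 2h·tan(θ/2) = 2 × 875 × tan(6.65°) = 204.0 km.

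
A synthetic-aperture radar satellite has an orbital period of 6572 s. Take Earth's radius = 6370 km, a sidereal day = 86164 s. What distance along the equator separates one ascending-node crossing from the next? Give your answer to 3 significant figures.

3050 km

During one orbit Earth rotates (6572.0 / 86164) × 360° = 27.46°.
At the equator that is 27.46° × (2π·6370/360) km/° = 27.46 × 111.2 = 3053 km.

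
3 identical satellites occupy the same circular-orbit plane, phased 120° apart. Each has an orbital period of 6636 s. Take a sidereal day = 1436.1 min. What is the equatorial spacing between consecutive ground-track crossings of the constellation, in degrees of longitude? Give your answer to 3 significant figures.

9.24°

Single-satellite node shift = (6636.0/86166) × 360° = 27.73°.
With 3 satellites evenly phased, successive equator crossings are 27.73/3 = 9.242° apart.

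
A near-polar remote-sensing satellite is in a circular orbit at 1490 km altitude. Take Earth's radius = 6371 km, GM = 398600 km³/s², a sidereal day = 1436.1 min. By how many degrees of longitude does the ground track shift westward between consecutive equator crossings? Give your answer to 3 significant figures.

29.0°

Semi-major axis a = 6371 + 1490 = 7861 km. Period T = 2π√(a³/μ) = 2π√(7861³/398600) = 6936.3 s = 115.61 min.
During one orbit Earth rotates (6936.3 / 86166) × 360° = 28.98°.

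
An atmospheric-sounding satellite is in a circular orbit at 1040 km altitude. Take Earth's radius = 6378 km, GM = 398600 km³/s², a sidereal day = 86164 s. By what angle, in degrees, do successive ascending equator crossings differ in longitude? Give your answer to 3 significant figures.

26.6°

Semi-major axis a = 6378 + 1040 = 7418 km. Period T = 2π√(a³/μ) = 2π√(7418³/398600) = 6358.3 s = 105.97 min.
During one orbit Earth rotates (6358.3 / 86164) × 360° = 26.57°.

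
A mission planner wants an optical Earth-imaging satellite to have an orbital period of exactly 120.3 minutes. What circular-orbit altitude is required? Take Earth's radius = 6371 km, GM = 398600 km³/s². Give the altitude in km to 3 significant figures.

T = 120.3 min = 7218.0 s.
From T = 2π√(a³/μ): a = (μ T²/4π²)^(1/3) = (398600 × 7218.0² / 4π²)^(1/3) = 8072 km.
Altitude h = a − R = 8072 − 6371 = 1701 km.

1700 km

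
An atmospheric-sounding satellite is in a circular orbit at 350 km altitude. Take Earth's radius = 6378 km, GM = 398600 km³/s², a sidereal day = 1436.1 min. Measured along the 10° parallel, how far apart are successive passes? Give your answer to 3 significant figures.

Semi-major axis a = 6378 + 350 = 6728 km. Period T = 2π√(a³/μ) = 2π√(6728³/398600) = 5492.1 s = 91.54 min.
Node shift per orbit = (5492.1/86166) × 360° = 22.95°.
Equatorial spacing = 22.95 × 111.3 km/° = 2554 km.
At 10° latitude, spacing = 2554 × cos(10°) = 2515 km.

2520 km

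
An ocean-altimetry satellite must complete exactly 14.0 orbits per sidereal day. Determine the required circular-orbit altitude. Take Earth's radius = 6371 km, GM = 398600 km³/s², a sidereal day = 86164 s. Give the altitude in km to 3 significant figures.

Required period T = 86164 / 14.0 = 6154.6 s.
From T = 2π√(a³/μ): a = (μ T²/4π²)^(1/3) = (398600 × 6154.6² / 4π²)^(1/3) = 7259 km.
Altitude h = a − R = 7259 − 6371 = 888 km.

888 km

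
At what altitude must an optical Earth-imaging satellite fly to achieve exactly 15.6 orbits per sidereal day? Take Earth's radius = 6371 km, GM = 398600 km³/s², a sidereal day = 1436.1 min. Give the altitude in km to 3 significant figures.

383 km

Required period T = 86166 / 15.6 = 5523.5 s.
From T = 2π√(a³/μ): a = (μ T²/4π²)^(1/3) = (398600 × 5523.5² / 4π²)^(1/3) = 6754 km.
Altitude h = a − R = 6754 − 6371 = 383 km.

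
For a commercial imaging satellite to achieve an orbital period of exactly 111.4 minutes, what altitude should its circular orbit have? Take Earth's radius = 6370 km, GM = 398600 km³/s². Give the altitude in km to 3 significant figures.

T = 111.4 min = 6684.0 s.
From T = 2π√(a³/μ): a = (μ T²/4π²)^(1/3) = (398600 × 6684.0² / 4π²)^(1/3) = 7669 km.
Altitude h = a − R = 7669 − 6370 = 1299 km.

1300 km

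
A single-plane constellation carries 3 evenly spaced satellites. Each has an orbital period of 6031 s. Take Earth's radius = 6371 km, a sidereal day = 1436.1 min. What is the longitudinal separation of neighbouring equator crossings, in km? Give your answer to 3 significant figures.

934 km

Single-satellite node shift = (6031.0/86166) × 360° = 25.20°.
With 3 satellites evenly phased, successive equator crossings are 25.20/3 = 8.399° apart.
That is 8.399 × 111.2 = 934 km at the equator.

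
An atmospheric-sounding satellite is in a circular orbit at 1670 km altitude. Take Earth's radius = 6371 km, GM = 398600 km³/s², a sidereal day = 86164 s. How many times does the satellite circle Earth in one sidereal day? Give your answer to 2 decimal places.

Semi-major axis a = 6371 + 1670 = 8041 km. Period T = 2π√(a³/μ) = 2π√(8041³/398600) = 7175.9 s = 119.60 min.
Orbits per sidereal day = 86164 / 7175.9 = 12.007.

12.01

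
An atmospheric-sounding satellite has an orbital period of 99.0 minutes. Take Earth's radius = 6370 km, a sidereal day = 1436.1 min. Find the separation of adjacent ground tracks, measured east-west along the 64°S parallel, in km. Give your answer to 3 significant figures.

T = 99.0 min = 5940.0 s.
Node shift per orbit = (5940.0/86166) × 360° = 24.82°.
Equatorial spacing = 24.82 × 111.2 km/° = 2759 km.
At 64° latitude, spacing = 2759 × cos(64°) = 1210 km.

1210 km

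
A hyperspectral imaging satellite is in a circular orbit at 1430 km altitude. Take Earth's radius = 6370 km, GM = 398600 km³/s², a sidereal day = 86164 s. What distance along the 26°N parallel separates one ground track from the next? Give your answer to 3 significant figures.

2860 km

Semi-major axis a = 6370 + 1430 = 7800 km. Period T = 2π√(a³/μ) = 2π√(7800³/398600) = 6855.7 s = 114.26 min.
Node shift per orbit = (6855.7/86164) × 360° = 28.64°.
Equatorial spacing = 28.64 × 111.2 km/° = 3185 km.
At 26° latitude, spacing = 3185 × cos(26°) = 2862 km.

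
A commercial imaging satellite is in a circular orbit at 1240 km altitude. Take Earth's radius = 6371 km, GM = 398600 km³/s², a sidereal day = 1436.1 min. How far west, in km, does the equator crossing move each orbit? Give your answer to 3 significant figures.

3070 km

Semi-major axis a = 6371 + 1240 = 7611 km. Period T = 2π√(a³/μ) = 2π√(7611³/398600) = 6608.1 s = 110.13 min.
During one orbit Earth rotates (6608.1 / 86166) × 360° = 27.61°.
At the equator that is 27.61° × (2π·6371/360) km/° = 27.61 × 111.2 = 3070 km.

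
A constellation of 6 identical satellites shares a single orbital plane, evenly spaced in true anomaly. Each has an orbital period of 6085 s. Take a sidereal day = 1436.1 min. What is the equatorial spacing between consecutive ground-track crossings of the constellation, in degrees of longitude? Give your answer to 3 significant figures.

4.24°

Single-satellite node shift = (6085.0/86166) × 360° = 25.42°.
With 6 satellites evenly phased, successive equator crossings are 25.42/6 = 4.237° apart.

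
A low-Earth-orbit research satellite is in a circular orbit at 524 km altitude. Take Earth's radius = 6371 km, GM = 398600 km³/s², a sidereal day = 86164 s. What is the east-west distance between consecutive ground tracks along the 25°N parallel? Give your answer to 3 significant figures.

2400 km

Semi-major axis a = 6371 + 524 = 6895 km. Period T = 2π√(a³/μ) = 2π√(6895³/398600) = 5697.9 s = 94.96 min.
Node shift per orbit = (5697.9/86164) × 360° = 23.81°.
Equatorial spacing = 23.81 × 111.2 km/° = 2647 km.
At 25° latitude, spacing = 2647 × cos(25°) = 2399 km.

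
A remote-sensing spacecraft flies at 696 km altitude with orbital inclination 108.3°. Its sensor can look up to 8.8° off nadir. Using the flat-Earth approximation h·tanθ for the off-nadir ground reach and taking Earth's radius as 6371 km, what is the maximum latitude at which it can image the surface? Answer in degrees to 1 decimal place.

Retrograde orbit: the ground track reaches ±(180° − i) = ±(180 − 108.3) = ±71.7°.
Sensor half-swath on the ground ≈ 696·tan(8.8°) = 108 km = 0.97° of latitude.
Maximum observable latitude ≈ 71.7 + 0.97 = 72.7°.

72.7°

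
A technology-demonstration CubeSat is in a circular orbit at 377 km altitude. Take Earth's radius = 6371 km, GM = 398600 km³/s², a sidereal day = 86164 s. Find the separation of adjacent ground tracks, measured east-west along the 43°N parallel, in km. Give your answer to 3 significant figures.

1870 km

Semi-major axis a = 6371 + 377 = 6748 km. Period T = 2π√(a³/μ) = 2π√(6748³/398600) = 5516.6 s = 91.94 min.
Node shift per orbit = (5516.6/86164) × 360° = 23.05°.
Equatorial spacing = 23.05 × 111.2 km/° = 2563 km.
At 43° latitude, spacing = 2563 × cos(43°) = 1874 km.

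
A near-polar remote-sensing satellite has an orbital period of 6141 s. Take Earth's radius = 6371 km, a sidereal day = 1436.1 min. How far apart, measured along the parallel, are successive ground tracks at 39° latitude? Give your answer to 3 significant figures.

Node shift per orbit = (6141.0/86166) × 360° = 25.66°.
Equatorial spacing = 25.66 × 111.2 km/° = 2853 km.
At 39° latitude, spacing = 2853 × cos(39°) = 2217 km.

2220 km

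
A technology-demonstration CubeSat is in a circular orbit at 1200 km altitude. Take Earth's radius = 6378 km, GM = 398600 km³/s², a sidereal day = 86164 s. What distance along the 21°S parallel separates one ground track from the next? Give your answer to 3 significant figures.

2850 km

Semi-major axis a = 6378 + 1200 = 7578 km. Period T = 2π√(a³/μ) = 2π√(7578³/398600) = 6565.1 s = 109.42 min.
Node shift per orbit = (6565.1/86164) × 360° = 27.43°.
Equatorial spacing = 27.43 × 111.3 km/° = 3053 km.
At 21° latitude, spacing = 3053 × cos(21°) = 2851 km.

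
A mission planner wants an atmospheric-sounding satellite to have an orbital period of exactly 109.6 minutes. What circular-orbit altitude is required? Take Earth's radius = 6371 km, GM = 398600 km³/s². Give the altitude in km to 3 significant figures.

T = 109.6 min = 6576.0 s.
From T = 2π√(a³/μ): a = (μ T²/4π²)^(1/3) = (398600 × 6576.0² / 4π²)^(1/3) = 7586 km.
Altitude h = a − R = 7586 − 6371 = 1215 km.

1220 km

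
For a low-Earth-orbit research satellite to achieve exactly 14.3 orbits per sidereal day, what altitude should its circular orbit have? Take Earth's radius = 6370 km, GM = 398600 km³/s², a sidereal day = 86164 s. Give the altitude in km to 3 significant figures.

787 km

Required period T = 86164 / 14.3 = 6025.5 s.
From T = 2π√(a³/μ): a = (μ T²/4π²)^(1/3) = (398600 × 6025.5² / 4π²)^(1/3) = 7157 km.
Altitude h = a − R = 7157 − 6370 = 787 km.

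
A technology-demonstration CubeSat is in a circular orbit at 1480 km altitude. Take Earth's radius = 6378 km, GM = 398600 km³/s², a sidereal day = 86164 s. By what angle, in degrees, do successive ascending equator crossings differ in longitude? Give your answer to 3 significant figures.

29.0°

Semi-major axis a = 6378 + 1480 = 7858 km. Period T = 2π√(a³/μ) = 2π√(7858³/398600) = 6932.3 s = 115.54 min.
During one orbit Earth rotates (6932.3 / 86164) × 360° = 28.96°.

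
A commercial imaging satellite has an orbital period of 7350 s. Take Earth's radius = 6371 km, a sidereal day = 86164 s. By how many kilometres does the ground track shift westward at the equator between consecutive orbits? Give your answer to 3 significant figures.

During one orbit Earth rotates (7350.0 / 86164) × 360° = 30.71°.
At the equator that is 30.71° × (2π·6371/360) km/° = 30.71 × 111.2 = 3415 km.

3410 km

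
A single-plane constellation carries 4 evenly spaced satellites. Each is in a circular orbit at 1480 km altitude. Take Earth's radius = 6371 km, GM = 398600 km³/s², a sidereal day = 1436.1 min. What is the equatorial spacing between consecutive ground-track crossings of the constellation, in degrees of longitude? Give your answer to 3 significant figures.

7.23°

Semi-major axis a = 6371 + 1480 = 7851 km. Period T = 2π√(a³/μ) = 2π√(7851³/398600) = 6923.1 s = 115.38 min.
Single-satellite node shift = (6923.1/86166) × 360° = 28.92°.
With 4 satellites evenly phased, successive equator crossings are 28.92/4 = 7.231° apart.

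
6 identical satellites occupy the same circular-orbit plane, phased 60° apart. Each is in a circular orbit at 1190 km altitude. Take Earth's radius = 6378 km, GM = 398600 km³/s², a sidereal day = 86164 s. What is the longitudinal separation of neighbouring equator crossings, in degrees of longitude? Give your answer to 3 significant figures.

4.56°

Semi-major axis a = 6378 + 1190 = 7568 km. Period T = 2π√(a³/μ) = 2π√(7568³/398600) = 6552.1 s = 109.20 min.
Single-satellite node shift = (6552.1/86164) × 360° = 27.38°.
With 6 satellites evenly phased, successive equator crossings are 27.38/6 = 4.563° apart.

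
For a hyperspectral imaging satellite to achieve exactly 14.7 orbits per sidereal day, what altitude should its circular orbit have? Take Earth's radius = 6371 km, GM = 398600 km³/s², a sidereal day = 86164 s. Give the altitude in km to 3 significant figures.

655 km

Required period T = 86164 / 14.7 = 5861.5 s.
From T = 2π√(a³/μ): a = (μ T²/4π²)^(1/3) = (398600 × 5861.5² / 4π²)^(1/3) = 7026 km.
Altitude h = a − R = 7026 − 6371 = 655 km.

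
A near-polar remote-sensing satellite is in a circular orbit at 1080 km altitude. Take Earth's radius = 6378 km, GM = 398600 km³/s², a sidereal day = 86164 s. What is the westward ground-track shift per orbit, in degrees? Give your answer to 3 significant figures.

Semi-major axis a = 6378 + 1080 = 7458 km. Period T = 2π√(a³/μ) = 2π√(7458³/398600) = 6409.8 s = 106.83 min.
During one orbit Earth rotates (6409.8 / 86164) × 360° = 26.78°.

26.8°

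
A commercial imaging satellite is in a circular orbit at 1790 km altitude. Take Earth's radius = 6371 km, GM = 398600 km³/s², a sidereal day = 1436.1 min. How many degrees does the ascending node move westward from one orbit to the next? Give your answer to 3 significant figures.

Semi-major axis a = 6371 + 1790 = 8161 km. Period T = 2π√(a³/μ) = 2π√(8161³/398600) = 7337.1 s = 122.29 min.
During one orbit Earth rotates (7337.1 / 86166) × 360° = 30.65°.

30.7°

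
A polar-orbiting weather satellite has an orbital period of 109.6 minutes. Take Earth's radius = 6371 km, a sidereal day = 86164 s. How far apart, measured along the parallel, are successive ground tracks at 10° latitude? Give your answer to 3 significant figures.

3010 km

T = 109.6 min = 6576.0 s.
Node shift per orbit = (6576.0/86164) × 360° = 27.48°.
Equatorial spacing = 27.48 × 111.2 km/° = 3055 km.
At 10° latitude, spacing = 3055 × cos(10°) = 3009 km.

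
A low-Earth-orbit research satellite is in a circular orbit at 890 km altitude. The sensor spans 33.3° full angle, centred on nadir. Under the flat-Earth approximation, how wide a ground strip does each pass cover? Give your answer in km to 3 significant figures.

532 km

Half-angle = 33.3°/2 = 16.65°.
Swath width ≈ 2h·tan(θ/2) = 2 × 890 × tan(16.65°) = 532.3 km.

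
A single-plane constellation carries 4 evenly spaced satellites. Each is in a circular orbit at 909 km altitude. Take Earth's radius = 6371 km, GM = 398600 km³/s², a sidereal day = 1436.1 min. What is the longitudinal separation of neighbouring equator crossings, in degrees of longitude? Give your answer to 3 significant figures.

6.46°

Semi-major axis a = 6371 + 909 = 7280 km. Period T = 2π√(a³/μ) = 2π√(7280³/398600) = 6181.7 s = 103.03 min.
Single-satellite node shift = (6181.7/86166) × 360° = 25.83°.
With 4 satellites evenly phased, successive equator crossings are 25.83/4 = 6.457° apart.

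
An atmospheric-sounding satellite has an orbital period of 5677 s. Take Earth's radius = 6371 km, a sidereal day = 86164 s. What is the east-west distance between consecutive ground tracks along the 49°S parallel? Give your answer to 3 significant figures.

1730 km

Node shift per orbit = (5677.0/86164) × 360° = 23.72°.
Equatorial spacing = 23.72 × 111.2 km/° = 2637 km.
At 49° latitude, spacing = 2637 × cos(49°) = 1730 km.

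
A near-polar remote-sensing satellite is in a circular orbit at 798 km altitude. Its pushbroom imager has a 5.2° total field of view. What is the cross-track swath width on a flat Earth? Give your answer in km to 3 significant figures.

72.5 km

Half-angle = 5.2°/2 = 2.6°.
Swath width ≈ 2h·tan(θ/2) = 2 × 798 × tan(2.6°) = 72.5 km.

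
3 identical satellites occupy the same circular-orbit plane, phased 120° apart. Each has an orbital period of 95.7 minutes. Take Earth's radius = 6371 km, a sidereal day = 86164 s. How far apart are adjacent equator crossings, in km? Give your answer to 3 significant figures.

T = 95.7 min = 5742.0 s.
Single-satellite node shift = (5742.0/86164) × 360° = 23.99°.
With 3 satellites evenly phased, successive equator crossings are 23.99/3 = 7.997° apart.
That is 7.997 × 111.2 = 889 km at the equator.

889 km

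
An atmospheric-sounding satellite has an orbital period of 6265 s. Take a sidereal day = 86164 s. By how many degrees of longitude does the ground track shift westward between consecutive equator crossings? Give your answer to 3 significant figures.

During one orbit Earth rotates (6265.0 / 86164) × 360° = 26.18°.

26.2°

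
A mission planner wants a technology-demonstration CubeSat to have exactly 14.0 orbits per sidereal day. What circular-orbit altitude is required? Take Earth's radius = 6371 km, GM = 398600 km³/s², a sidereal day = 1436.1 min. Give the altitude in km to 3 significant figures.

Required period T = 86166 / 14.0 = 6154.7 s.
From T = 2π√(a³/μ): a = (μ T²/4π²)^(1/3) = (398600 × 6154.7² / 4π²)^(1/3) = 7259 km.
Altitude h = a − R = 7259 − 6371 = 888 km.

888 km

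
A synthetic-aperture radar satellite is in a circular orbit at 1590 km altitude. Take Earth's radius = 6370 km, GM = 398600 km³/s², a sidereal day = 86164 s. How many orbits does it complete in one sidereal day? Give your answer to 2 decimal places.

Semi-major axis a = 6370 + 1590 = 7960 km. Period T = 2π√(a³/μ) = 2π√(7960³/398600) = 7067.7 s = 117.80 min.
Orbits per sidereal day = 86164 / 7067.7 = 12.191.

12.19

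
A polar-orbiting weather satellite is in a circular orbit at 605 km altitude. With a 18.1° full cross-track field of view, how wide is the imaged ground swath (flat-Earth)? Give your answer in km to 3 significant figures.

193 km

Half-angle = 18.1°/2 = 9.05°.
Swath width ≈ 2h·tan(θ/2) = 2 × 605 × tan(9.05°) = 192.7 km.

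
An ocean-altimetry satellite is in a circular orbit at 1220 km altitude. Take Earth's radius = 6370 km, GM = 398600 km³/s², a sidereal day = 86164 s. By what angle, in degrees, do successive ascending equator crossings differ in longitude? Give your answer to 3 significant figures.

27.5°

Semi-major axis a = 6370 + 1220 = 7590 km. Period T = 2π√(a³/μ) = 2π√(7590³/398600) = 6580.7 s = 109.68 min.
During one orbit Earth rotates (6580.7 / 86164) × 360° = 27.49°.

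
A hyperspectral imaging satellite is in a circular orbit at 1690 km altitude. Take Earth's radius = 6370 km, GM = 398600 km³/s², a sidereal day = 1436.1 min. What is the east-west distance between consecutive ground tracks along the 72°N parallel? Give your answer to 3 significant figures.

Semi-major axis a = 6370 + 1690 = 8060 km. Period T = 2π√(a³/μ) = 2π√(8060³/398600) = 7201.3 s = 120.02 min.
Node shift per orbit = (7201.3/86166) × 360° = 30.09°.
Equatorial spacing = 30.09 × 111.2 km/° = 3345 km.
At 72° latitude, spacing = 3345 × cos(72°) = 1034 km.

1030 km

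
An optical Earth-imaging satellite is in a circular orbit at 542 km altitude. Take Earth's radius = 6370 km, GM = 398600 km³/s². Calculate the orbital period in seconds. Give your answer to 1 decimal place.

5719.0 seconds

Semi-major axis a = 6370 + 542 = 6912 km. Period T = 2π√(a³/μ) = 2π√(6912³/398600) = 5719.0 s = 95.32 min.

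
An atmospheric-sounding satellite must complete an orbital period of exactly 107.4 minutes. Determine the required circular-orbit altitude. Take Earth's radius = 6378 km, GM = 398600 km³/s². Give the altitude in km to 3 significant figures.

1110 km

T = 107.4 min = 6444.0 s.
From T = 2π√(a³/μ): a = (μ T²/4π²)^(1/3) = (398600 × 6444.0² / 4π²)^(1/3) = 7485 km.
Altitude h = a − R = 7485 − 6378 = 1107 km.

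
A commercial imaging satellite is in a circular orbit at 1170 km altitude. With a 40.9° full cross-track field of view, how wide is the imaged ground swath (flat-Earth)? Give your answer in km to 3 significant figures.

873 km

Half-angle = 40.9°/2 = 20.45°.
Swath width ≈ 2h·tan(θ/2) = 2 × 1170 × tan(20.45°) = 872.6 km.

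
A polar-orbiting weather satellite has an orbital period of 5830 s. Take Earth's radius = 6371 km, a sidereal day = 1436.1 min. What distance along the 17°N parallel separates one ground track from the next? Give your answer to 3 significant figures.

2590 km

Node shift per orbit = (5830.0/86166) × 360° = 24.36°.
Equatorial spacing = 24.36 × 111.2 km/° = 2708 km.
At 17° latitude, spacing = 2708 × cos(17°) = 2590 km.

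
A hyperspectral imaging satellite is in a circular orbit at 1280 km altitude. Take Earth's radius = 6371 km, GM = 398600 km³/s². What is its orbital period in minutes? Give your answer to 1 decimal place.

111.0 min

Semi-major axis a = 6371 + 1280 = 7651 km. Period T = 2π√(a³/μ) = 2π√(7651³/398600) = 6660.2 s = 111.00 min.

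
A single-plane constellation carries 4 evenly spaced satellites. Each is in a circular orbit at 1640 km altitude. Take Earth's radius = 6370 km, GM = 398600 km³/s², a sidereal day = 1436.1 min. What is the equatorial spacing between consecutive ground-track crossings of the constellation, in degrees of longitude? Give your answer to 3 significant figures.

7.45°

Semi-major axis a = 6370 + 1640 = 8010 km. Period T = 2π√(a³/μ) = 2π√(8010³/398600) = 7134.4 s = 118.91 min.
Single-satellite node shift = (7134.4/86166) × 360° = 29.81°.
With 4 satellites evenly phased, successive equator crossings are 29.81/4 = 7.452° apart.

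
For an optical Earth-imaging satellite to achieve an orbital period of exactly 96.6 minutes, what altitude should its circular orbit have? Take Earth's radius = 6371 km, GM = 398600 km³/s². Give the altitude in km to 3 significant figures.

T = 96.6 min = 5796.0 s.
From T = 2π√(a³/μ): a = (μ T²/4π²)^(1/3) = (398600 × 5796.0² / 4π²)^(1/3) = 6974 km.
Altitude h = a − R = 6974 − 6371 = 603 km.

603 km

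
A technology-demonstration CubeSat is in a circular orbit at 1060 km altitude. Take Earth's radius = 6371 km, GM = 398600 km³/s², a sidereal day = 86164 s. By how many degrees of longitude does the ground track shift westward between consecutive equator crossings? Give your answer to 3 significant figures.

Semi-major axis a = 6371 + 1060 = 7431 km. Period T = 2π√(a³/μ) = 2π√(7431³/398600) = 6375.0 s = 106.25 min.
During one orbit Earth rotates (6375.0 / 86164) × 360° = 26.64°.

26.6°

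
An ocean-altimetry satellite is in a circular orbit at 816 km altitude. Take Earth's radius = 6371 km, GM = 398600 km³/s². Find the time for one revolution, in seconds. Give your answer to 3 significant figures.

Semi-major axis a = 6371 + 816 = 7187 km. Period T = 2π√(a³/μ) = 2π√(7187³/398600) = 6063.6 s = 101.06 min.

6060 seconds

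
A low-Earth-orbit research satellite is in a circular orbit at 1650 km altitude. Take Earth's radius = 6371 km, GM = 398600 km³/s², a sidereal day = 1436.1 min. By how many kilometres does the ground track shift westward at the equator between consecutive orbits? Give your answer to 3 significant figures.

3320 km

Semi-major axis a = 6371 + 1650 = 8021 km. Period T = 2π√(a³/μ) = 2π√(8021³/398600) = 7149.1 s = 119.15 min.
During one orbit Earth rotates (7149.1 / 86166) × 360° = 29.87°.
At the equator that is 29.87° × (2π·6371/360) km/° = 29.87 × 111.2 = 3321 km.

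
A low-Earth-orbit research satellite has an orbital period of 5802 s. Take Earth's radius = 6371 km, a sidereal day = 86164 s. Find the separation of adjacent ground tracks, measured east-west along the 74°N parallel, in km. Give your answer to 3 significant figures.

743 km

Node shift per orbit = (5802.0/86164) × 360° = 24.24°.
Equatorial spacing = 24.24 × 111.2 km/° = 2696 km.
At 74° latitude, spacing = 2696 × cos(74°) = 743 km.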